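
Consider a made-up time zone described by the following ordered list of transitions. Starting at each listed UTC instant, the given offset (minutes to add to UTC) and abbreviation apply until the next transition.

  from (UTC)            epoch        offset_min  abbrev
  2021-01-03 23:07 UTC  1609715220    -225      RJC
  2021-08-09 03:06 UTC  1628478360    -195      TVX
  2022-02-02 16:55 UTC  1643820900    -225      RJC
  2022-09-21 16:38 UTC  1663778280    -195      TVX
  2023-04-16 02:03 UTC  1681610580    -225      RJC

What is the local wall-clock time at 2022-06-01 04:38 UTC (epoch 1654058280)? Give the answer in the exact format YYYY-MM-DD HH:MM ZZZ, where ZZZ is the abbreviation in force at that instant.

Query: 2022-06-01 04:38 UTC
Rule 3/5 (RJC, -03:45): 2022-02-02 16:55 UTC ≤ query < 2022-09-21 16:38 UTC
4·60 + 38 - 225 = 53 min
53 = 0·1440 + 53; 53 = 0·60 + 53 → 00:53, same day
→ 2022-06-01 00:53 RJC

2022-06-01 00:53 RJC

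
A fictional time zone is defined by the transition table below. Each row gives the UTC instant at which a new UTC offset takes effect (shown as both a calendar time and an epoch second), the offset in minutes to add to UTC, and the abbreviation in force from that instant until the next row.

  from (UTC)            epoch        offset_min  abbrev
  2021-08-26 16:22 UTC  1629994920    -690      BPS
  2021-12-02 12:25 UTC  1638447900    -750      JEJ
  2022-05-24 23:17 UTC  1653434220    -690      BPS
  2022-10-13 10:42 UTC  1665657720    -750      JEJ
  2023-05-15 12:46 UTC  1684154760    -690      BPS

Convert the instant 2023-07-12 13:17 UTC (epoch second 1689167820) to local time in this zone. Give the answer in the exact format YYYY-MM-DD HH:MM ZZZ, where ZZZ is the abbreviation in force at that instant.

Query: 2023-07-12 13:17 UTC
Rule 5/5 (BPS, -11:30): 2023-05-15 12:46 UTC ≤ query < +∞
13·60 + 17 - 690 = 107 min
107 = 0·1440 + 107; 107 = 1·60 + 47 → 01:47, same day
→ 2023-07-12 01:47 BPS

2023-07-12 01:47 BPS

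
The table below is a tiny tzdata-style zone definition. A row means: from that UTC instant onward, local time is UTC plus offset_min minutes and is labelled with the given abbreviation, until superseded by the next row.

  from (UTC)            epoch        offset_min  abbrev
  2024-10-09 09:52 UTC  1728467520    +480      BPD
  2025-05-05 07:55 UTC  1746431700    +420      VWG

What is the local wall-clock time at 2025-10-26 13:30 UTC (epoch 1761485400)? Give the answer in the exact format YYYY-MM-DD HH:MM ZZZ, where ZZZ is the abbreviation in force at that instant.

2025-10-26 20:30 VWG

Query: 2025-10-26 13:30 UTC
Rule 2/2 (VWG, +07:00): 2025-05-05 07:55 UTC ≤ query < +∞
13·60 + 30 + 420 = 1230 min
1230 = 0·1440 + 1230; 1230 = 20·60 + 30 → 20:30, same day
→ 2025-10-26 20:30 VWG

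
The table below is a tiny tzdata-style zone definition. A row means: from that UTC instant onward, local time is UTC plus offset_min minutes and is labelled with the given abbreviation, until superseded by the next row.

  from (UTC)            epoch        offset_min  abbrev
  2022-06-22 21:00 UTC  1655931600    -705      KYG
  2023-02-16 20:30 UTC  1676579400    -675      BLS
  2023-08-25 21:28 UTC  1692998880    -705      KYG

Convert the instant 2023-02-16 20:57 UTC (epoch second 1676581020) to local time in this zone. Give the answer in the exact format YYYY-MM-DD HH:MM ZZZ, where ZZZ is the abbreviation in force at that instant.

Query: 2023-02-16 20:57 UTC
Rule 2/3 (BLS, -11:15): 2023-02-16 20:30 UTC ≤ query < 2023-08-25 21:28 UTC
20·60 + 57 - 675 = 582 min
582 = 0·1440 + 582; 582 = 9·60 + 42 → 09:42, same day
→ 2023-02-16 09:42 BLS

2023-02-16 09:42 BLS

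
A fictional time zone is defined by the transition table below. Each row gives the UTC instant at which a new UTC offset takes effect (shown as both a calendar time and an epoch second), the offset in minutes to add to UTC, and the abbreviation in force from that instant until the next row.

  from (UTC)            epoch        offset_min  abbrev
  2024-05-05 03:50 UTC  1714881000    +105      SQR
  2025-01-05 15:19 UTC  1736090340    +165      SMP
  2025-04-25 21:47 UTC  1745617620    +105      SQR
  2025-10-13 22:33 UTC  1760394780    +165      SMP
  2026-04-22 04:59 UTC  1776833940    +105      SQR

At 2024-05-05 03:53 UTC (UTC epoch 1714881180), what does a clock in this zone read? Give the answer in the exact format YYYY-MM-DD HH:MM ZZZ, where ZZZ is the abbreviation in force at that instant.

2024-05-05 05:38 SQR

Query: 2024-05-05 03:53 UTC
Rule 1/5 (SQR, +01:45): 2024-05-05 03:50 UTC ≤ query < 2025-01-05 15:19 UTC
3·60 + 53 + 105 = 338 min
338 = 0·1440 + 338; 338 = 5·60 + 38 → 05:38, same day
→ 2024-05-05 05:38 SQR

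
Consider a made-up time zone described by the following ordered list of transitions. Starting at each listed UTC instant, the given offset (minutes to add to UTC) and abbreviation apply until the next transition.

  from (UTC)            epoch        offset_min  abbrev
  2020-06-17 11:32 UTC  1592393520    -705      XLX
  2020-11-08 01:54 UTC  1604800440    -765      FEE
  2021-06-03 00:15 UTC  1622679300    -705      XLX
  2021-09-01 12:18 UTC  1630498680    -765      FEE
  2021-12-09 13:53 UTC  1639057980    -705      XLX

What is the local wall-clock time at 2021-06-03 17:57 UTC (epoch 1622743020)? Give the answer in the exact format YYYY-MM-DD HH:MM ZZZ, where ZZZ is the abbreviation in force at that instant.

Query: 2021-06-03 17:57 UTC
Rule 3/5 (XLX, -11:45): 2021-06-03 00:15 UTC ≤ query < 2021-09-01 12:18 UTC
17·60 + 57 - 705 = 372 min
372 = 0·1440 + 372; 372 = 6·60 + 12 → 06:12, same day
→ 2021-06-03 06:12 XLX

2021-06-03 06:12 XLX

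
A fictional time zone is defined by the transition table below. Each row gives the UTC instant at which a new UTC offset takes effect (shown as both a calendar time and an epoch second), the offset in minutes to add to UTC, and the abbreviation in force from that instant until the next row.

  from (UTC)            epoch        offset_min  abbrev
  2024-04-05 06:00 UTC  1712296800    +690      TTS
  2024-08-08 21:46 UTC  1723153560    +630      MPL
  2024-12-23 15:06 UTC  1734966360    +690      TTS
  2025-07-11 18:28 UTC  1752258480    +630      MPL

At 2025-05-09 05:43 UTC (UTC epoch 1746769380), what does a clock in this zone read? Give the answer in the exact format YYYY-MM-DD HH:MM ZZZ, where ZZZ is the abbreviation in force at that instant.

Query: 2025-05-09 05:43 UTC
Rule 3/4 (TTS, +11:30): 2024-12-23 15:06 UTC ≤ query < 2025-07-11 18:28 UTC
5·60 + 43 + 690 = 1033 min
1033 = 0·1440 + 1033; 1033 = 17·60 + 13 → 17:13, same day
→ 2025-05-09 17:13 TTS

2025-05-09 17:13 TTS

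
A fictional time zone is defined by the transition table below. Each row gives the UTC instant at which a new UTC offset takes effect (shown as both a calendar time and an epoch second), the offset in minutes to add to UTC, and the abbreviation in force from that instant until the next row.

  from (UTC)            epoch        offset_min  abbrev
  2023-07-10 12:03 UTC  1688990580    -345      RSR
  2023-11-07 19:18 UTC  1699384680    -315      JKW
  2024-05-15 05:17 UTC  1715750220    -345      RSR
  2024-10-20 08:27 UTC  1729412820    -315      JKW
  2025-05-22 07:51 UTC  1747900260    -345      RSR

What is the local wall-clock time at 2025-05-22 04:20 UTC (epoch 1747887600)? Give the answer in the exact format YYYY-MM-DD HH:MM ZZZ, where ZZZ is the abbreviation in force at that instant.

Query: 2025-05-22 04:20 UTC
Rule 4/5 (JKW, -05:15): 2024-10-20 08:27 UTC ≤ query < 2025-05-22 07:51 UTC
4·60 + 20 - 315 = -55 min
-55 = -1·1440 + 1385; 1385 = 23·60 + 5 → 23:05, 2025-05-22 - 1 day = 2025-05-21
→ 2025-05-21 23:05 JKW

2025-05-21 23:05 JKW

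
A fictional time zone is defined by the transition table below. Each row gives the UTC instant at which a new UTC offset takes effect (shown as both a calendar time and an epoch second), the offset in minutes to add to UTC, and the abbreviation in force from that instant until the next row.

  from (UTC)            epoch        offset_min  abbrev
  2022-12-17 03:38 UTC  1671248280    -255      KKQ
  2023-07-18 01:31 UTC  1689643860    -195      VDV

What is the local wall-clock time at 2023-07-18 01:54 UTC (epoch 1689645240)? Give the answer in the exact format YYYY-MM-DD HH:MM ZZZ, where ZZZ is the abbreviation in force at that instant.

Query: 2023-07-18 01:54 UTC
Rule 2/2 (VDV, -03:15): 2023-07-18 01:31 UTC ≤ query < +∞
1·60 + 54 - 195 = -81 min
-81 = -1·1440 + 1359; 1359 = 22·60 + 39 → 22:39, 2023-07-18 - 1 day = 2023-07-17
→ 2023-07-17 22:39 VDV

2023-07-17 22:39 VDV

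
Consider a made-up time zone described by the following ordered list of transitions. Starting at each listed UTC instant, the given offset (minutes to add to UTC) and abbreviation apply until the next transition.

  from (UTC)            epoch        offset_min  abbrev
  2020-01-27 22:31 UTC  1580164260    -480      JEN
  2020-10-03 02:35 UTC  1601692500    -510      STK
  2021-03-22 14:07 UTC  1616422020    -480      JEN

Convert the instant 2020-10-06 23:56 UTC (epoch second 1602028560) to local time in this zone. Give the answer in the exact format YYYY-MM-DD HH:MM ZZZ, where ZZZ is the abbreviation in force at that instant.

Query: 2020-10-06 23:56 UTC
Rule 2/3 (STK, -08:30): 2020-10-03 02:35 UTC ≤ query < 2021-03-22 14:07 UTC
23·60 + 56 - 510 = 926 min
926 = 0·1440 + 926; 926 = 15·60 + 26 → 15:26, same day
→ 2020-10-06 15:26 STK

2020-10-06 15:26 STK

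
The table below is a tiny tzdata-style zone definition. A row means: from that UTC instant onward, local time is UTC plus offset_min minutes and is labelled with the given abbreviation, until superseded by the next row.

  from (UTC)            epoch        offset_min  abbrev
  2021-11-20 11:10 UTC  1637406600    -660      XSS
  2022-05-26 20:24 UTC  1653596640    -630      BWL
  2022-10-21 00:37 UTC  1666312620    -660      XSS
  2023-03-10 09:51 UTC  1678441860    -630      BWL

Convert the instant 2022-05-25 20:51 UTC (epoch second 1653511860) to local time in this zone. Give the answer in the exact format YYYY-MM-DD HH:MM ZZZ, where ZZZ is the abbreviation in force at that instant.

2022-05-25 09:51 XSS

Query: 2022-05-25 20:51 UTC
Rule 1/4 (XSS, -11:00): 2021-11-20 11:10 UTC ≤ query < 2022-05-26 20:24 UTC
20·60 + 51 - 660 = 591 min
591 = 0·1440 + 591; 591 = 9·60 + 51 → 09:51, same day
→ 2022-05-25 09:51 XSS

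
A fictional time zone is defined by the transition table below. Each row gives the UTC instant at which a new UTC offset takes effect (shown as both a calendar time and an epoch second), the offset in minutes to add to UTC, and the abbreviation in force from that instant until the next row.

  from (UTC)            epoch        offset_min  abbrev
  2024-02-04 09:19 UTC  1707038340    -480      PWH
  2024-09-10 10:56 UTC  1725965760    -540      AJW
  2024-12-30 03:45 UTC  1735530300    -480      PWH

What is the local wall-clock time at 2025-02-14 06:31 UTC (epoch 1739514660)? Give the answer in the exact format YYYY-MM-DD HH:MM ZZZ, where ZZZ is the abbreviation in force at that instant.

Query: 2025-02-14 06:31 UTC
Rule 3/3 (PWH, -08:00): 2024-12-30 03:45 UTC ≤ query < +∞
6·60 + 31 - 480 = -89 min
-89 = -1·1440 + 1351; 1351 = 22·60 + 31 → 22:31, 2025-02-14 - 1 day = 2025-02-13
→ 2025-02-13 22:31 PWH

2025-02-13 22:31 PWH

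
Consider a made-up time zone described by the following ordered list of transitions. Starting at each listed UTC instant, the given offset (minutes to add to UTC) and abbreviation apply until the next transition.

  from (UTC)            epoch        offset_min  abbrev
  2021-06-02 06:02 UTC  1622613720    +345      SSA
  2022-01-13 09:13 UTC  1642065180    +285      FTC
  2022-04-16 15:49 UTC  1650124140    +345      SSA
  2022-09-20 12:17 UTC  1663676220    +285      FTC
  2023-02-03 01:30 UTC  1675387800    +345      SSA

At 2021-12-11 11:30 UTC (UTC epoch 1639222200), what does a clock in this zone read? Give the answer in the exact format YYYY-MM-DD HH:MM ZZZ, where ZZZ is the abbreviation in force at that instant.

Query: 2021-12-11 11:30 UTC
Rule 1/5 (SSA, +05:45): 2021-06-02 06:02 UTC ≤ query < 2022-01-13 09:13 UTC
11·60 + 30 + 345 = 1035 min
1035 = 0·1440 + 1035; 1035 = 17·60 + 15 → 17:15, same day
→ 2021-12-11 17:15 SSA

2021-12-11 17:15 SSA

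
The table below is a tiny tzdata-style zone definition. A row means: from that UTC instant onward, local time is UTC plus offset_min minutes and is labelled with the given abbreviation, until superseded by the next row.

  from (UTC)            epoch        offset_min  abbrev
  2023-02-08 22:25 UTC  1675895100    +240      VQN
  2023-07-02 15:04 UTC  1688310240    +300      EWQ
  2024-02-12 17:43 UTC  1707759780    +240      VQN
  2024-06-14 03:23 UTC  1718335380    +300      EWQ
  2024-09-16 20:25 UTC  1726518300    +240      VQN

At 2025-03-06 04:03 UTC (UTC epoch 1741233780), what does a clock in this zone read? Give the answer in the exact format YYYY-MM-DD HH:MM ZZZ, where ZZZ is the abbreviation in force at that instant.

Query: 2025-03-06 04:03 UTC
Rule 5/5 (VQN, +04:00): 2024-09-16 20:25 UTC ≤ query < +∞
4·60 + 3 + 240 = 483 min
483 = 0·1440 + 483; 483 = 8·60 + 3 → 08:03, same day
→ 2025-03-06 08:03 VQN

2025-03-06 08:03 VQN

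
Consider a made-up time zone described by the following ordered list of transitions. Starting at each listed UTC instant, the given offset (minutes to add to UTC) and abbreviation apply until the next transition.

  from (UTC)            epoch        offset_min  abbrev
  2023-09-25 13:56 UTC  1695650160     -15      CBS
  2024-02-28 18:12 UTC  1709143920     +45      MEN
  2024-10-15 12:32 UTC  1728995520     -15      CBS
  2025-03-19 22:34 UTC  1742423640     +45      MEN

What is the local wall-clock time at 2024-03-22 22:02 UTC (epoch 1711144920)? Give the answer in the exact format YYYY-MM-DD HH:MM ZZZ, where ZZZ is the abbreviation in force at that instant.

Query: 2024-03-22 22:02 UTC
Rule 2/4 (MEN, +00:45): 2024-02-28 18:12 UTC ≤ query < 2024-10-15 12:32 UTC
22·60 + 2 + 45 = 1367 min
1367 = 0·1440 + 1367; 1367 = 22·60 + 47 → 22:47, same day
→ 2024-03-22 22:47 MEN

2024-03-22 22:47 MEN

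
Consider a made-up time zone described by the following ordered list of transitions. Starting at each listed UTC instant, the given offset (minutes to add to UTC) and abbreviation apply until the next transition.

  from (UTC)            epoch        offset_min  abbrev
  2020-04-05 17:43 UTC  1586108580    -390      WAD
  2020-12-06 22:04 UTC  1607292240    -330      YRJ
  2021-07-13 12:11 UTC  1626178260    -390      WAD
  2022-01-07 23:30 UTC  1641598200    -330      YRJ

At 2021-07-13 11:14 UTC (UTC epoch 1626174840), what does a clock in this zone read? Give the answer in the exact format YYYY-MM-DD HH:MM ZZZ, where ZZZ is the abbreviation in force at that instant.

2021-07-13 05:44 YRJ

Query: 2021-07-13 11:14 UTC
Rule 2/4 (YRJ, -05:30): 2020-12-06 22:04 UTC ≤ query < 2021-07-13 12:11 UTC
11·60 + 14 - 330 = 344 min
344 = 0·1440 + 344; 344 = 5·60 + 44 → 05:44, same day
→ 2021-07-13 05:44 YRJ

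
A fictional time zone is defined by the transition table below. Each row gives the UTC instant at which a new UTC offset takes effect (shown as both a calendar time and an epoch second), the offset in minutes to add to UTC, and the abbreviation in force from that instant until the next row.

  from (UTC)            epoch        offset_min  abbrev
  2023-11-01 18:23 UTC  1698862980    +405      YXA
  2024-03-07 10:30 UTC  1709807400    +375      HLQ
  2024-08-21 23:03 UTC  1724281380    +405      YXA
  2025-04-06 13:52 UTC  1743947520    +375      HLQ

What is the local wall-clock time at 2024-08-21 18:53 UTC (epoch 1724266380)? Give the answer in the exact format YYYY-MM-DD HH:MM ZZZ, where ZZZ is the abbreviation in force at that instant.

2024-08-22 01:08 HLQ

Query: 2024-08-21 18:53 UTC
Rule 2/4 (HLQ, +06:15): 2024-03-07 10:30 UTC ≤ query < 2024-08-21 23:03 UTC
18·60 + 53 + 375 = 1508 min
1508 = 1·1440 + 68; 68 = 1·60 + 8 → 01:08, 2024-08-21 + 1 day = 2024-08-22
→ 2024-08-22 01:08 HLQ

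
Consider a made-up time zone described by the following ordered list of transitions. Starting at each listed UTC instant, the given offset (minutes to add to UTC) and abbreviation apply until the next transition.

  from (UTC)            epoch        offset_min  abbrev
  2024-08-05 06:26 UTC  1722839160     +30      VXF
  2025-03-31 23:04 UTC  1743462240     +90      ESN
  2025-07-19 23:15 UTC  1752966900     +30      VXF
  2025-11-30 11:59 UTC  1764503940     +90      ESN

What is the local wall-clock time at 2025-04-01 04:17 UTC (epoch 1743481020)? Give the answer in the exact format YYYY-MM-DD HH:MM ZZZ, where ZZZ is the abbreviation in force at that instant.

Query: 2025-04-01 04:17 UTC
Rule 2/4 (ESN, +01:30): 2025-03-31 23:04 UTC ≤ query < 2025-07-19 23:15 UTC
4·60 + 17 + 90 = 347 min
347 = 0·1440 + 347; 347 = 5·60 + 47 → 05:47, same day
→ 2025-04-01 05:47 ESN

2025-04-01 05:47 ESN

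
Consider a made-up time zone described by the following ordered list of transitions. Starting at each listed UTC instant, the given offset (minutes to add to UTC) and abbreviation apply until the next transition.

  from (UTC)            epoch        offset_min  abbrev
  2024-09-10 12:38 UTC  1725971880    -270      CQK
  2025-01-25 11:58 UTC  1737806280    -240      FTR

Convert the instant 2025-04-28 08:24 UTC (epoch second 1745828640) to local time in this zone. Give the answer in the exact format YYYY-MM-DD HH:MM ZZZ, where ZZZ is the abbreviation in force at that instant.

Query: 2025-04-28 08:24 UTC
Rule 2/2 (FTR, -04:00): 2025-01-25 11:58 UTC ≤ query < +∞
8·60 + 24 - 240 = 264 min
264 = 0·1440 + 264; 264 = 4·60 + 24 → 04:24, same day
→ 2025-04-28 04:24 FTR

2025-04-28 04:24 FTR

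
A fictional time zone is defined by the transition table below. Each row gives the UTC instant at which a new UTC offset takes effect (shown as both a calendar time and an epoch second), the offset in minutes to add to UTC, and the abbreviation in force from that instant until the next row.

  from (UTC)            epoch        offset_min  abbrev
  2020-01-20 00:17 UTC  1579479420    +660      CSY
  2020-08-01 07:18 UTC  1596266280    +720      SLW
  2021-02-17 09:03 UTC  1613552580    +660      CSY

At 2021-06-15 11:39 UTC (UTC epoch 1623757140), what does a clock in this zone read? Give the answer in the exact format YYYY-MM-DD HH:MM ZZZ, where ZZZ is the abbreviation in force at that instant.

Query: 2021-06-15 11:39 UTC
Rule 3/3 (CSY, +11:00): 2021-02-17 09:03 UTC ≤ query < +∞
11·60 + 39 + 660 = 1359 min
1359 = 0·1440 + 1359; 1359 = 22·60 + 39 → 22:39, same day
→ 2021-06-15 22:39 CSY

2021-06-15 22:39 CSY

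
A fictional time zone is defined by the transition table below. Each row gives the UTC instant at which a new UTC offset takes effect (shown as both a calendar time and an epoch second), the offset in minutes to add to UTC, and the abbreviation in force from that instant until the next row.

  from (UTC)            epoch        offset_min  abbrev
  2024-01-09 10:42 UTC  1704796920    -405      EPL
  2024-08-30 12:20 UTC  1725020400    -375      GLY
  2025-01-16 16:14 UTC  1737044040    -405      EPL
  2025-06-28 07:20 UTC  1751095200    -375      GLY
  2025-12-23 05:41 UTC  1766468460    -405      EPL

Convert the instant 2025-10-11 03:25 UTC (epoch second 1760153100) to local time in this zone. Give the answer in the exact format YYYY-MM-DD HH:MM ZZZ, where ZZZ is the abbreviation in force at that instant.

Query: 2025-10-11 03:25 UTC
Rule 4/5 (GLY, -06:15): 2025-06-28 07:20 UTC ≤ query < 2025-12-23 05:41 UTC
3·60 + 25 - 375 = -170 min
-170 = -1·1440 + 1270; 1270 = 21·60 + 10 → 21:10, 2025-10-11 - 1 day = 2025-10-10
→ 2025-10-10 21:10 GLY

2025-10-10 21:10 GLY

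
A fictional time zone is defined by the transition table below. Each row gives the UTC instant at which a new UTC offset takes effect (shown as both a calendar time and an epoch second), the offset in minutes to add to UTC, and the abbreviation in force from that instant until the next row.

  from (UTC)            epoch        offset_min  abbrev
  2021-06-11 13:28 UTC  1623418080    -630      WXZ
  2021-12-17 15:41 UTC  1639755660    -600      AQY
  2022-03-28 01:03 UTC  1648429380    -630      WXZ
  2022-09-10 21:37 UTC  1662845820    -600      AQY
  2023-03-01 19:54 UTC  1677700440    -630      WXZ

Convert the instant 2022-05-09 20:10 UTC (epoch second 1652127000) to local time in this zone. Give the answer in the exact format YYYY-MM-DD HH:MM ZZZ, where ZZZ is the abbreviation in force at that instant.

2022-05-09 09:40 WXZ

Query: 2022-05-09 20:10 UTC
Rule 3/5 (WXZ, -10:30): 2022-03-28 01:03 UTC ≤ query < 2022-09-10 21:37 UTC
20·60 + 10 - 630 = 580 min
580 = 0·1440 + 580; 580 = 9·60 + 40 → 09:40, same day
→ 2022-05-09 09:40 WXZ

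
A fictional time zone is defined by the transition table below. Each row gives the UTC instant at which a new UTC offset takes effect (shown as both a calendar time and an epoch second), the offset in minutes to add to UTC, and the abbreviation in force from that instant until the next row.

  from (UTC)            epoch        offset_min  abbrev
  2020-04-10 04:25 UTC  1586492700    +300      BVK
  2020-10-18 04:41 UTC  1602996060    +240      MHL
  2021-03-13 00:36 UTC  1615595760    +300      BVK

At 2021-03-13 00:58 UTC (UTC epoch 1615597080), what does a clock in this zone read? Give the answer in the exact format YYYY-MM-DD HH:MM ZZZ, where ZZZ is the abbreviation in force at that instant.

Query: 2021-03-13 00:58 UTC
Rule 3/3 (BVK, +05:00): 2021-03-13 00:36 UTC ≤ query < +∞
0·60 + 58 + 300 = 358 min
358 = 0·1440 + 358; 358 = 5·60 + 58 → 05:58, same day
→ 2021-03-13 05:58 BVK

2021-03-13 05:58 BVK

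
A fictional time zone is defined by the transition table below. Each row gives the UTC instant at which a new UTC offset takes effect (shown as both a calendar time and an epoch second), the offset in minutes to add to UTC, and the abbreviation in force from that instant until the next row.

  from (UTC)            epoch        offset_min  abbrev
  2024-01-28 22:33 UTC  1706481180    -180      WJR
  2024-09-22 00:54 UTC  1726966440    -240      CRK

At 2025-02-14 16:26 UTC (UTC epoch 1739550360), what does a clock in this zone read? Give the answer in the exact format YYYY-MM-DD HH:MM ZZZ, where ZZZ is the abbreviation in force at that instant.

2025-02-14 12:26 CRK

Query: 2025-02-14 16:26 UTC
Rule 2/2 (CRK, -04:00): 2024-09-22 00:54 UTC ≤ query < +∞
16·60 + 26 - 240 = 746 min
746 = 0·1440 + 746; 746 = 12·60 + 26 → 12:26, same day
→ 2025-02-14 12:26 CRK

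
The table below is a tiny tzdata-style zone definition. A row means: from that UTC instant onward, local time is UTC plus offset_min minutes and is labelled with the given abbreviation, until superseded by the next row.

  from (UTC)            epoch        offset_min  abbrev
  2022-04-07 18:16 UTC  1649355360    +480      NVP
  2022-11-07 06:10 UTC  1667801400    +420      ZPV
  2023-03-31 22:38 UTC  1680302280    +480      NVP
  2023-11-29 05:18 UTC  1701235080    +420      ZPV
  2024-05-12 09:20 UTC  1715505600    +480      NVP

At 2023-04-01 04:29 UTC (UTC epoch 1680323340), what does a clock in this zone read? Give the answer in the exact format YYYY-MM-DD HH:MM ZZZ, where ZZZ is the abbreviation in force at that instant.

Query: 2023-04-01 04:29 UTC
Rule 3/5 (NVP, +08:00): 2023-03-31 22:38 UTC ≤ query < 2023-11-29 05:18 UTC
4·60 + 29 + 480 = 749 min
749 = 0·1440 + 749; 749 = 12·60 + 29 → 12:29, same day
→ 2023-04-01 12:29 NVP

2023-04-01 12:29 NVP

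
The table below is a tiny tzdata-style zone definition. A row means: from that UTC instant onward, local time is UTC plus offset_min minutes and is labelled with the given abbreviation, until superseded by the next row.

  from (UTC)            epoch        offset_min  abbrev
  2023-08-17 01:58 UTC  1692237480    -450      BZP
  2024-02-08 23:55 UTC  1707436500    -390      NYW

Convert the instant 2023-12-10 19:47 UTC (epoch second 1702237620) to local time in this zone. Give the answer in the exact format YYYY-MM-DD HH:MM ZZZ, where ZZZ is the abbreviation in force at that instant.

2023-12-10 12:17 BZP

Query: 2023-12-10 19:47 UTC
Rule 1/2 (BZP, -07:30): 2023-08-17 01:58 UTC ≤ query < 2024-02-08 23:55 UTC
19·60 + 47 - 450 = 737 min
737 = 0·1440 + 737; 737 = 12·60 + 17 → 12:17, same day
→ 2023-12-10 12:17 BZP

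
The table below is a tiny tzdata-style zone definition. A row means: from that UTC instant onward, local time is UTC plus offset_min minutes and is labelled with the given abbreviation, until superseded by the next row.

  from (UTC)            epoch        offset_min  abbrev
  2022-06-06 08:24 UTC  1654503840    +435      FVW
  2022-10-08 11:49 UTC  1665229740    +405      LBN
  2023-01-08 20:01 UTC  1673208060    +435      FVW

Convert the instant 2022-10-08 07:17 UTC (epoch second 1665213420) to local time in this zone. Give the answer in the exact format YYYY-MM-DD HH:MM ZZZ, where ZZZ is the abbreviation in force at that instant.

Query: 2022-10-08 07:17 UTC
Rule 1/3 (FVW, +07:15): 2022-06-06 08:24 UTC ≤ query < 2022-10-08 11:49 UTC
7·60 + 17 + 435 = 872 min
872 = 0·1440 + 872; 872 = 14·60 + 32 → 14:32, same day
→ 2022-10-08 14:32 FVW

2022-10-08 14:32 FVW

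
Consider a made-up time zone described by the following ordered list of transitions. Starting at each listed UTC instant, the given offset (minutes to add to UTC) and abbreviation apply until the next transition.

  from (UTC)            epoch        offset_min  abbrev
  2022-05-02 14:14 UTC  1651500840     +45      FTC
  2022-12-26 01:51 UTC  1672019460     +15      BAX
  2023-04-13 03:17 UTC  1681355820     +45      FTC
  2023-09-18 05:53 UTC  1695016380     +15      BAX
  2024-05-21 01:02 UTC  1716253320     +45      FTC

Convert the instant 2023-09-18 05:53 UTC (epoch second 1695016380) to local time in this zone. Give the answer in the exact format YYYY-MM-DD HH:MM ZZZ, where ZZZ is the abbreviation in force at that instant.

Query: 2023-09-18 05:53 UTC
Rule 4/5 (BAX, +00:15): 2023-09-18 05:53 UTC ≤ query < 2024-05-21 01:02 UTC
5·60 + 53 + 15 = 368 min
368 = 0·1440 + 368; 368 = 6·60 + 8 → 06:08, same day
→ 2023-09-18 06:08 BAX

2023-09-18 06:08 BAX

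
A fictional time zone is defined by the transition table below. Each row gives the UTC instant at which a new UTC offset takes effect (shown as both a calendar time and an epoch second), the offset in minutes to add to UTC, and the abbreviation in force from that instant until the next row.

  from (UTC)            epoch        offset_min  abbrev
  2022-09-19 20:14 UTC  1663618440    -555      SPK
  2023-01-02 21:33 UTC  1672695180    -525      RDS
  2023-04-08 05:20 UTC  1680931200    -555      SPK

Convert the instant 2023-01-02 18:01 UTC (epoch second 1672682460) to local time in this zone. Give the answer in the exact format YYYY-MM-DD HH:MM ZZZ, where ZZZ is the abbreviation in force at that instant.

2023-01-02 08:46 SPK

Query: 2023-01-02 18:01 UTC
Rule 1/3 (SPK, -09:15): 2022-09-19 20:14 UTC ≤ query < 2023-01-02 21:33 UTC
18·60 + 1 - 555 = 526 min
526 = 0·1440 + 526; 526 = 8·60 + 46 → 08:46, same day
→ 2023-01-02 08:46 SPK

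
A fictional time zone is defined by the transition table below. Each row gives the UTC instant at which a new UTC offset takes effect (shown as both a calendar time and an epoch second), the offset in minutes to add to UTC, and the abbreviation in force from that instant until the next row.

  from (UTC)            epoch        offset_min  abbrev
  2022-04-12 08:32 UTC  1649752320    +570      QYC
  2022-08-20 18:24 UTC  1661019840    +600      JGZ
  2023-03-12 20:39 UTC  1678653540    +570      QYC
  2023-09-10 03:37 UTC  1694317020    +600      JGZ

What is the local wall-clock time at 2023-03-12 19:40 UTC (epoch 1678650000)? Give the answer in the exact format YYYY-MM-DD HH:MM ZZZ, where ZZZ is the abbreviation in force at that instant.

Query: 2023-03-12 19:40 UTC
Rule 2/4 (JGZ, +10:00): 2022-08-20 18:24 UTC ≤ query < 2023-03-12 20:39 UTC
19·60 + 40 + 600 = 1780 min
1780 = 1·1440 + 340; 340 = 5·60 + 40 → 05:40, 2023-03-12 + 1 day = 2023-03-13
→ 2023-03-13 05:40 JGZ

2023-03-13 05:40 JGZ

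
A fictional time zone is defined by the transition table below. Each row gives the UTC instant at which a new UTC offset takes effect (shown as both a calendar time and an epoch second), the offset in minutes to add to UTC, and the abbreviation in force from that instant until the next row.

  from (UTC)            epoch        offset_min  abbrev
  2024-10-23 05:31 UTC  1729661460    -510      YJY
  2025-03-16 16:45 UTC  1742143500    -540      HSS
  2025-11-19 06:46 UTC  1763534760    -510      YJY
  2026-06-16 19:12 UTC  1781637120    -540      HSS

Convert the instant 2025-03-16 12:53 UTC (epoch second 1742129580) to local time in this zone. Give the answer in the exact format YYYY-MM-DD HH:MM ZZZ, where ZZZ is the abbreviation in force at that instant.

Query: 2025-03-16 12:53 UTC
Rule 1/4 (YJY, -08:30): 2024-10-23 05:31 UTC ≤ query < 2025-03-16 16:45 UTC
12·60 + 53 - 510 = 263 min
263 = 0·1440 + 263; 263 = 4·60 + 23 → 04:23, same day
→ 2025-03-16 04:23 YJY

2025-03-16 04:23 YJY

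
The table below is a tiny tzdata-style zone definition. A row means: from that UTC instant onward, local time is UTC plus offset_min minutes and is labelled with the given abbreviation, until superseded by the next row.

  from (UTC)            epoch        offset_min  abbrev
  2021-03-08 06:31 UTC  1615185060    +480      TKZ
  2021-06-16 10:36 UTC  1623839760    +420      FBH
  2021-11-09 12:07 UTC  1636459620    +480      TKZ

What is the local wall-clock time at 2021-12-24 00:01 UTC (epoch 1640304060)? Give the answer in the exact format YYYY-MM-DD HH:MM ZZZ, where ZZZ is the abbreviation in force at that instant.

2021-12-24 08:01 TKZ

Query: 2021-12-24 00:01 UTC
Rule 3/3 (TKZ, +08:00): 2021-11-09 12:07 UTC ≤ query < +∞
0·60 + 1 + 480 = 481 min
481 = 0·1440 + 481; 481 = 8·60 + 1 → 08:01, same day
→ 2021-12-24 08:01 TKZ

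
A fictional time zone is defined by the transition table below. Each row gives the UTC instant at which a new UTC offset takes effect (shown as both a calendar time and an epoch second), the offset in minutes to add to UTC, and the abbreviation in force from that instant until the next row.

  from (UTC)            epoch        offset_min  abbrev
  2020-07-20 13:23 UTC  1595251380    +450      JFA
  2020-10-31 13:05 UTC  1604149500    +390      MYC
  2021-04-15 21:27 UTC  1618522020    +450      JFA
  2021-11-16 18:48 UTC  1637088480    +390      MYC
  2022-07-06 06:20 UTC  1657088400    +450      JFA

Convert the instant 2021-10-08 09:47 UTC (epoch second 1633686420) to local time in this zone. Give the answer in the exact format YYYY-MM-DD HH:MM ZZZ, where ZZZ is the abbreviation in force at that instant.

Query: 2021-10-08 09:47 UTC
Rule 3/5 (JFA, +07:30): 2021-04-15 21:27 UTC ≤ query < 2021-11-16 18:48 UTC
9·60 + 47 + 450 = 1037 min
1037 = 0·1440 + 1037; 1037 = 17·60 + 17 → 17:17, same day
→ 2021-10-08 17:17 JFA

2021-10-08 17:17 JFA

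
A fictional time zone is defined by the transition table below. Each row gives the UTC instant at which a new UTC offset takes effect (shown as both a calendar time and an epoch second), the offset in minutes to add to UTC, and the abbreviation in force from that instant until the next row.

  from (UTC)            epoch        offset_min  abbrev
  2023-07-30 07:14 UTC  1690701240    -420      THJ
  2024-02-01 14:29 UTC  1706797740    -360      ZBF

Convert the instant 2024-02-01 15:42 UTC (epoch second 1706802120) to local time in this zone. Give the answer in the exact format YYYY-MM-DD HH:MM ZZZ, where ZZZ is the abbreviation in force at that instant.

Query: 2024-02-01 15:42 UTC
Rule 2/2 (ZBF, -06:00): 2024-02-01 14:29 UTC ≤ query < +∞
15·60 + 42 - 360 = 582 min
582 = 0·1440 + 582; 582 = 9·60 + 42 → 09:42, same day
→ 2024-02-01 09:42 ZBF

2024-02-01 09:42 ZBF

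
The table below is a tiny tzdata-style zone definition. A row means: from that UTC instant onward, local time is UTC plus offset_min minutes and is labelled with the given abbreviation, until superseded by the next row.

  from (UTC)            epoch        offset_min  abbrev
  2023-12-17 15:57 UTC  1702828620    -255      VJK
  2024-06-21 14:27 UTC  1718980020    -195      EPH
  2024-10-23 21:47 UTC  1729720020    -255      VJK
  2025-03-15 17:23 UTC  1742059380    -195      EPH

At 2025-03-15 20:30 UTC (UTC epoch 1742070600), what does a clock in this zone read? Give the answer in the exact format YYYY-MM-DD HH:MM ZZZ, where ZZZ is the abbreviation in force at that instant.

Query: 2025-03-15 20:30 UTC
Rule 4/4 (EPH, -03:15): 2025-03-15 17:23 UTC ≤ query < +∞
20·60 + 30 - 195 = 1035 min
1035 = 0·1440 + 1035; 1035 = 17·60 + 15 → 17:15, same day
→ 2025-03-15 17:15 EPH

2025-03-15 17:15 EPH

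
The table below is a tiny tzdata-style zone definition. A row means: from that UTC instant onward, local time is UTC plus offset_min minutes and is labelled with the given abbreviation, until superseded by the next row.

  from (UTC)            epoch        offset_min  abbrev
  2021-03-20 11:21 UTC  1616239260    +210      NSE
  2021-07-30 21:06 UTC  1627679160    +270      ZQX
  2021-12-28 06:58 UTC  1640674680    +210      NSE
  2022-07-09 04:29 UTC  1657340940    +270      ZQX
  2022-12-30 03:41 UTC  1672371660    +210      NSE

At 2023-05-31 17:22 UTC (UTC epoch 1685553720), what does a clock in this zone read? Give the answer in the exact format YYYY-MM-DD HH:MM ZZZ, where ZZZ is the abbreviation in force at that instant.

Query: 2023-05-31 17:22 UTC
Rule 5/5 (NSE, +03:30): 2022-12-30 03:41 UTC ≤ query < +∞
17·60 + 22 + 210 = 1252 min
1252 = 0·1440 + 1252; 1252 = 20·60 + 52 → 20:52, same day
→ 2023-05-31 20:52 NSE

2023-05-31 20:52 NSE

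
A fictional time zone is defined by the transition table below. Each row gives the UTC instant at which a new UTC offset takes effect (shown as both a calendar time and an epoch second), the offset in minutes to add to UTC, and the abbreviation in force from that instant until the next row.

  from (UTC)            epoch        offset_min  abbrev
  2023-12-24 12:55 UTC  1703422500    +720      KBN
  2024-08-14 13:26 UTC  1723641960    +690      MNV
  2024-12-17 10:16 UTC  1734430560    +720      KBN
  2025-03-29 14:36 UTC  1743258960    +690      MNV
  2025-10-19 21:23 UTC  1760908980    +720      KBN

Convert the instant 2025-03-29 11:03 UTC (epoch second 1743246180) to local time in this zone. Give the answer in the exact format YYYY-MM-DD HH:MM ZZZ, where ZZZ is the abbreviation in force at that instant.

2025-03-29 23:03 KBN

Query: 2025-03-29 11:03 UTC
Rule 3/5 (KBN, +12:00): 2024-12-17 10:16 UTC ≤ query < 2025-03-29 14:36 UTC
11·60 + 3 + 720 = 1383 min
1383 = 0·1440 + 1383; 1383 = 23·60 + 3 → 23:03, same day
→ 2025-03-29 23:03 KBN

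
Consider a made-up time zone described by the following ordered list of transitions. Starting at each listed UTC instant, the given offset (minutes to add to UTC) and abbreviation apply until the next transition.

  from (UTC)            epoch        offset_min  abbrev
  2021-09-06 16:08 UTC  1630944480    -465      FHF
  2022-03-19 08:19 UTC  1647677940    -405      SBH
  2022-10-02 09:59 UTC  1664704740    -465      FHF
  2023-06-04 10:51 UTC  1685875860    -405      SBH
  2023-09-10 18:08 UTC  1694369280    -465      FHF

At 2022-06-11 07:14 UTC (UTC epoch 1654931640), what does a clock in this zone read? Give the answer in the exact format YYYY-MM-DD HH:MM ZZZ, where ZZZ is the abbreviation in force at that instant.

2022-06-11 00:29 SBH

Query: 2022-06-11 07:14 UTC
Rule 2/5 (SBH, -06:45): 2022-03-19 08:19 UTC ≤ query < 2022-10-02 09:59 UTC
7·60 + 14 - 405 = 29 min
29 = 0·1440 + 29; 29 = 0·60 + 29 → 00:29, same day
→ 2022-06-11 00:29 SBH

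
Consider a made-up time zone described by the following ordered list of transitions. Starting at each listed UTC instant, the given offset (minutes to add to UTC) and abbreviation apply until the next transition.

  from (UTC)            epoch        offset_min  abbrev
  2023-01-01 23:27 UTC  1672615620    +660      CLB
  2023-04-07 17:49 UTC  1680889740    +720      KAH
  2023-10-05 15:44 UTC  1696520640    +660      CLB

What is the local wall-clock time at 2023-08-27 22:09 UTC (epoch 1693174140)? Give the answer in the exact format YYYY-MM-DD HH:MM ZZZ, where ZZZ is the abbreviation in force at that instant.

Query: 2023-08-27 22:09 UTC
Rule 2/3 (KAH, +12:00): 2023-04-07 17:49 UTC ≤ query < 2023-10-05 15:44 UTC
22·60 + 9 + 720 = 2049 min
2049 = 1·1440 + 609; 609 = 10·60 + 9 → 10:09, 2023-08-27 + 1 day = 2023-08-28
→ 2023-08-28 10:09 KAH

2023-08-28 10:09 KAH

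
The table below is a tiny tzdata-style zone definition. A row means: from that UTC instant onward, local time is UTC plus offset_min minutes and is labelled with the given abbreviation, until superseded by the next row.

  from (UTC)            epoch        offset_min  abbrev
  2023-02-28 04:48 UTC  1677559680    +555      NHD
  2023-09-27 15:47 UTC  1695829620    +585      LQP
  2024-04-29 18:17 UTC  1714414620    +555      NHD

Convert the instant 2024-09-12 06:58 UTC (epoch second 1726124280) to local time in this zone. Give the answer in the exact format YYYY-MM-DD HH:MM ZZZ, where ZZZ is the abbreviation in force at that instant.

Query: 2024-09-12 06:58 UTC
Rule 3/3 (NHD, +09:15): 2024-04-29 18:17 UTC ≤ query < +∞
6·60 + 58 + 555 = 973 min
973 = 0·1440 + 973; 973 = 16·60 + 13 → 16:13, same day
→ 2024-09-12 16:13 NHD

2024-09-12 16:13 NHD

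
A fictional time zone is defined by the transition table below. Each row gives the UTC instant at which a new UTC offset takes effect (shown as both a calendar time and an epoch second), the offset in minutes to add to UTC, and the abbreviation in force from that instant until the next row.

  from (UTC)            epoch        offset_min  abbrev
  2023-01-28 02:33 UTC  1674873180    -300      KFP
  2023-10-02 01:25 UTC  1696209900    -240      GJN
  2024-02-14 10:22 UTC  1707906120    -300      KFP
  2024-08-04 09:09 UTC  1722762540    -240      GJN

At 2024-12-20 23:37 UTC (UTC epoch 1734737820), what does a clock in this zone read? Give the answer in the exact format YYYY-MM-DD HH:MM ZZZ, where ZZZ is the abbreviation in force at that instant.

Query: 2024-12-20 23:37 UTC
Rule 4/4 (GJN, -04:00): 2024-08-04 09:09 UTC ≤ query < +∞
23·60 + 37 - 240 = 1177 min
1177 = 0·1440 + 1177; 1177 = 19·60 + 37 → 19:37, same day
→ 2024-12-20 19:37 GJN

2024-12-20 19:37 GJN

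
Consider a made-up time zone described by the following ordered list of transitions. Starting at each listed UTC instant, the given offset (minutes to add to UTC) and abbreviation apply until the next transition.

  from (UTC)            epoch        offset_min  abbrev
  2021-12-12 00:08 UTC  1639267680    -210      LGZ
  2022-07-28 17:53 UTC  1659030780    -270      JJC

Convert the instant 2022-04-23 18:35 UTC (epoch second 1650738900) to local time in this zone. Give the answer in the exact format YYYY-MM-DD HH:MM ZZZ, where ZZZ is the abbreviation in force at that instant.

2022-04-23 15:05 LGZ

Query: 2022-04-23 18:35 UTC
Rule 1/2 (LGZ, -03:30): 2021-12-12 00:08 UTC ≤ query < 2022-07-28 17:53 UTC
18·60 + 35 - 210 = 905 min
905 = 0·1440 + 905; 905 = 15·60 + 5 → 15:05, same day
→ 2022-04-23 15:05 LGZ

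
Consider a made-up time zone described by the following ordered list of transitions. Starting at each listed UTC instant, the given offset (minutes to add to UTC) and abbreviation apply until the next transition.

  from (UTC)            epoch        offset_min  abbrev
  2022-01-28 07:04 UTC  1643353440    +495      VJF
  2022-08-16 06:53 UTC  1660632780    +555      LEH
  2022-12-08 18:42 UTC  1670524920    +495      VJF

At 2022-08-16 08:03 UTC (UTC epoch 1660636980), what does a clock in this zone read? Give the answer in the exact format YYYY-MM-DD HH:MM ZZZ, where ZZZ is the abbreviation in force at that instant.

2022-08-16 17:18 LEH

Query: 2022-08-16 08:03 UTC
Rule 2/3 (LEH, +09:15): 2022-08-16 06:53 UTC ≤ query < 2022-12-08 18:42 UTC
8·60 + 3 + 555 = 1038 min
1038 = 0·1440 + 1038; 1038 = 17·60 + 18 → 17:18, same day
→ 2022-08-16 17:18 LEH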